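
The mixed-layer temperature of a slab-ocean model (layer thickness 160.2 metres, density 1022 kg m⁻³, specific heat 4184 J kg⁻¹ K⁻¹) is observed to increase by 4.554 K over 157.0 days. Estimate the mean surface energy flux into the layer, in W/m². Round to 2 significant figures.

230

Areal heat capacity C = ρ c_p D = 1022 × 4184 × 160.2 = 6.85×10^8 J m⁻² K⁻¹.
Required heat per unit area: Q = C ΔT = 6.85×10^8 × 4.554 = 3.12×10^9 J/m².
Flux F = Q / Δt = 3.12×10^9 / 1.36×10^7 s = 230 W/m².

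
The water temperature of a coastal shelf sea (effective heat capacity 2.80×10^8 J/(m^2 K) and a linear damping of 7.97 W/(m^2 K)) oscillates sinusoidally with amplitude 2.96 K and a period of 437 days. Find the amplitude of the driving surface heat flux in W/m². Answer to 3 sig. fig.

Areal heat capacity C = 2.80×10^8 J/(m^2 K) (given).
ω = 2π / 3.78×10^7 s = 1.66×10^-7 s⁻¹.
√((Cω)² + λ²) = √((46.6)² + 7.97²) = 47.3 W/(m²·K).
F₀ = A × √((Cω)²+λ²) = 2.96 × 47.3 = 140 W/m².

140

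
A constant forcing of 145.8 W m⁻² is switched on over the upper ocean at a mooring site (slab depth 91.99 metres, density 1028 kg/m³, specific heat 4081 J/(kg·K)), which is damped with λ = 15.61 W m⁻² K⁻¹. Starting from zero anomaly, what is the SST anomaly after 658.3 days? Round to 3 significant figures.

8.40 K

Areal heat capacity C = ρ c_p D = 1028 × 4081 × 91.99 = 3.86×10^8 J/(m^2 K).
τ = C / λ = 3.86×10^8 / 15.61 = 2.47×10^7 s.
Equilibrium anomaly ΔT_eq = F / λ = 145.8 / 15.61 = 9.34 K.
t = 658.3 days = 5.69×10^7 s, so t/τ = 2.30.
ΔT(t) = ΔT_eq (1 − e^(−t/τ)) = 9.34 × (1 − e^−2.30) = 8.40 K.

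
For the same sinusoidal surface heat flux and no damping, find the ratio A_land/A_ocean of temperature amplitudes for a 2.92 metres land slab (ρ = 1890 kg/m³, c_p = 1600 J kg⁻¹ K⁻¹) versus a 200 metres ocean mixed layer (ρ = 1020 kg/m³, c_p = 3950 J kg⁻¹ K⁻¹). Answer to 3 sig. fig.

C_ocean = 1020 × 3950 × 200 = 8.06×10^8 J/(m²·K).
C_land = 1890 × 1600 × 2.92 = 8.83×10^6 J/(m²·K).
Undamped amplitude ∝ 1/C, so A_land/A_ocean = C_ocean/C_land = 91.3.

91.3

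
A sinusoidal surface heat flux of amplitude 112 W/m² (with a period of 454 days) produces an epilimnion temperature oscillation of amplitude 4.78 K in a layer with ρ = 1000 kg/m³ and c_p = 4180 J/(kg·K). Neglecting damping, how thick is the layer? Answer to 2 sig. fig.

35 m

ω = 2π / 3.92×10^7 s = 1.60×10^-7 s⁻¹.
Required C = F₀ / (A ω) = 112 / (4.78 × 1.60×10^-7) = 1.46×10^8 J/(m²·K).
D = C / (ρ c_p) = 1.46×10^8 / (1000 × 4180) = 35.0 m.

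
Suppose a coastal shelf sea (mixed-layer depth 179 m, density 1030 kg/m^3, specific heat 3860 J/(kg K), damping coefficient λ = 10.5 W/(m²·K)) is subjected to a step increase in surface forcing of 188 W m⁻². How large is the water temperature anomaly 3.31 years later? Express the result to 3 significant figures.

14.1 K

Areal heat capacity C = ρ c_p D = 1030 × 3860 × 179 = 7.12×10^8 J/(m²·K).
τ = C / λ = 7.12×10^8 / 10.5 = 6.78×10^7 s.
Equilibrium anomaly ΔT_eq = F / λ = 188 / 10.5 = 17.9 K.
t = 3.31 years = 1.04×10^8 s, so t/τ = 1.54.
ΔT(t) = ΔT_eq (1 − e^(−t/τ)) = 17.9 × (1 − e^−1.54) = 14.1 K.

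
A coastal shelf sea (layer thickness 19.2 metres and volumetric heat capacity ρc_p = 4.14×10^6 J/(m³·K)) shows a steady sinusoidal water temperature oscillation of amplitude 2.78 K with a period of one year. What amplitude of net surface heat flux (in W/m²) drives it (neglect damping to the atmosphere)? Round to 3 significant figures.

Areal heat capacity C = ρc_p × D = 4.14×10^6 × 19.2 = 7.95×10^7 J m⁻² K⁻¹.
ω = 2π / 3.15×10^7 s = 1.99×10^-7 s⁻¹.
Cω = 7.95×10^7 × 1.99×10^-7 = 15.8 W/(m²·K).
F₀ = A × Cω = 2.78 × 15.8 = 44.0 W/m².

44.0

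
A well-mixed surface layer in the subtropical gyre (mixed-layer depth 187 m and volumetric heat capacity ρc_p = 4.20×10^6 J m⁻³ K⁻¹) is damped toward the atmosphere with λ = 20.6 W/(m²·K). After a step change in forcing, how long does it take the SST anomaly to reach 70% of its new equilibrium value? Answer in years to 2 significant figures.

Areal heat capacity C = ρc_p × D = 4.20×10^6 × 187 = 7.85×10^8 J/(m^2 K).
τ = C / λ = 7.85×10^8 / 20.6 = 3.81×10^7 s.
Fraction reached: 1 − e^(−t/τ) = 0.70 ⇒ t = −τ ln(1 − 0.70) = τ × 1.20.
t = 4.59×10^7 s = 1.45 years.

1.5 years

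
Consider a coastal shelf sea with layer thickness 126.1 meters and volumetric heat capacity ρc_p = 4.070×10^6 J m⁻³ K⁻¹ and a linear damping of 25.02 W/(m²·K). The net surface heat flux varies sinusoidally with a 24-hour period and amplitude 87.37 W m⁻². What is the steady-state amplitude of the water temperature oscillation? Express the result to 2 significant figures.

0.0023 K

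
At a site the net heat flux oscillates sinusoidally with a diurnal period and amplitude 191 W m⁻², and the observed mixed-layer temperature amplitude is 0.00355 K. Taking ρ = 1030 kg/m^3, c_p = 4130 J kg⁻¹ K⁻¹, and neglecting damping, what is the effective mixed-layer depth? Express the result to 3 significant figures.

174 m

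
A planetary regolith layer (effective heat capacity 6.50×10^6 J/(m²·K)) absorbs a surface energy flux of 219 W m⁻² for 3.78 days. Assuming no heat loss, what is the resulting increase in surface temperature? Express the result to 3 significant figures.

11.0 K

Areal heat capacity C = 6.50×10^6 J/(m²·K) (given).
Net heat input Q = F Δt = 219 × (3.78 days × 86400 s/day) = 7.15×10^7 J/m².
ΔT = Q / C = 7.15×10^7 / 6.50×10^6 = 11.0 K.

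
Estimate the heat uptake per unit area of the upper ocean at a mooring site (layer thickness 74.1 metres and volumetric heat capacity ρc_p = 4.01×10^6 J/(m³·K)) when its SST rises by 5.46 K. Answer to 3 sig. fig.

Areal heat capacity C = ρc_p × D = 4.01×10^6 × 74.1 = 2.97×10^8 J m⁻² K⁻¹.
ΔQ = C ΔT = 2.97×10^8 × 5.46 = 1.62×10^9 J/m².

1.62×10^9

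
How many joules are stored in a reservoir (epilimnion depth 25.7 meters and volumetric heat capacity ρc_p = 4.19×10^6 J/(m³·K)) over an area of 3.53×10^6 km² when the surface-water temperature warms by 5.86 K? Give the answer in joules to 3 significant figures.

2.23×10^21 J

Areal heat capacity C = ρc_p × D = 4.19×10^6 × 25.7 = 1.08×10^8 J m⁻² K⁻¹.
Heat per unit area: q = C ΔT = 1.08×10^8 × 5.86 = 6.31×10^8 J/m².
Total heat: Q = q × A = 6.31×10^8 × (3.53×10^6 × 10⁶ m²) = 2.23×10^21 J.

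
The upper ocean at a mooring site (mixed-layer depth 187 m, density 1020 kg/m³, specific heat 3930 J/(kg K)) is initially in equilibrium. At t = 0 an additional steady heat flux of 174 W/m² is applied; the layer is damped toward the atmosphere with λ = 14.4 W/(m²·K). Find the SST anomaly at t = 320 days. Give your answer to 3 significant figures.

Areal heat capacity C = ρ c_p D = 1020 × 3930 × 187 = 7.50×10^8 J/(m^2 K).
τ = C / λ = 7.50×10^8 / 14.4 = 5.21×10^7 s.
Equilibrium anomaly ΔT_eq = F / λ = 174 / 14.4 = 12.1 K.
t = 320 days = 2.76×10^7 s, so t/τ = 0.531.
ΔT(t) = ΔT_eq (1 − e^(−t/τ)) = 12.1 × (1 − e^−0.531) = 4.98 K.

4.98 K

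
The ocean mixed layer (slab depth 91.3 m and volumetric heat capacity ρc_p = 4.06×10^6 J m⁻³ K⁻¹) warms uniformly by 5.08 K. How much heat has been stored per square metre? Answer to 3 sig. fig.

Areal heat capacity C = ρc_p × D = 4.06×10^6 × 91.3 = 3.71×10^8 J/(m^2 K).
ΔQ = C ΔT = 3.71×10^8 × 5.08 = 1.88×10^9 J/m².

1.88×10^9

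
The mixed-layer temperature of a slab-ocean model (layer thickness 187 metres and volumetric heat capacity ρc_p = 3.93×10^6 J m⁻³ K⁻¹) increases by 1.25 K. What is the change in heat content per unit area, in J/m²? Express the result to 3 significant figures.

9.19×10^8

Areal heat capacity C = ρc_p × D = 3.93×10^6 × 187 = 7.35×10^8 J m⁻² K⁻¹.
ΔQ = C ΔT = 7.35×10^8 × 1.25 = 9.19×10^8 J/m².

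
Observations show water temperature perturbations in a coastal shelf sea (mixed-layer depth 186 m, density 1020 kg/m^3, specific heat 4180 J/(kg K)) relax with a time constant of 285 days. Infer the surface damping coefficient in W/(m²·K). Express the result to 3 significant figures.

Areal heat capacity C = ρ c_p D = 1020 × 4180 × 186 = 7.93×10^8 J/(m^2 K).
τ = 285 days = 2.46×10^7 s.
λ = C / τ = 7.93×10^8 / 2.46×10^7 = 32.2 W/(m²·K).

32.2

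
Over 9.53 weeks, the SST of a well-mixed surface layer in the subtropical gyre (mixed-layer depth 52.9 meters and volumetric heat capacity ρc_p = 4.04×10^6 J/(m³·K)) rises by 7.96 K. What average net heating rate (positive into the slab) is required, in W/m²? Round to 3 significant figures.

Areal heat capacity C = ρc_p × D = 4.04×10^6 × 52.9 = 2.14×10^8 J/(m²·K).
Required heat per unit area: Q = C ΔT = 2.14×10^8 × 7.96 = 1.70×10^9 J/m².
Flux F = Q / Δt = 1.70×10^9 / 5.76×10^6 s = 295 W/m².

295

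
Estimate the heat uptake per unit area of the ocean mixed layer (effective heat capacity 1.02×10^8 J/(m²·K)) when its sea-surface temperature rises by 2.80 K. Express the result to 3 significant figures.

Areal heat capacity C = 1.02×10^8 J/(m²·K) (given).
ΔQ = C ΔT = 1.02×10^8 × 2.80 = 2.86×10^8 J/m².

2.86×10^8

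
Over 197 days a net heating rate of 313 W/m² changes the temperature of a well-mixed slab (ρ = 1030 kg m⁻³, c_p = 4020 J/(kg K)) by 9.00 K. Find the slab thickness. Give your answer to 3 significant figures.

143 m

Heat input Q = F Δt = 313 × 1.70×10^7 s = 5.33×10^9 J/m².
Required areal heat capacity C = Q / ΔT = 5.92×10^8 J/(m²·K).
Depth D = C / (ρ c_p) = 5.92×10^8 / (1030 × 4020) = 143 m.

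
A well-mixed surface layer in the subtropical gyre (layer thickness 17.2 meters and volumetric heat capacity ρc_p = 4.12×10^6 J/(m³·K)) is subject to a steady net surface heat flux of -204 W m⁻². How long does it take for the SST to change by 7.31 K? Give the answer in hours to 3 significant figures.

Areal heat capacity C = ρc_p × D = 4.12×10^6 × 17.2 = 7.09×10^7 J/(m²·K).
Time required: Δt = C ΔT / F = 7.09×10^7 × -7.31 / -204 = 2.54×10^6 s.
In hours: 2.54×10^6 s / (3600 s/hour) = 705 hours.

705 hours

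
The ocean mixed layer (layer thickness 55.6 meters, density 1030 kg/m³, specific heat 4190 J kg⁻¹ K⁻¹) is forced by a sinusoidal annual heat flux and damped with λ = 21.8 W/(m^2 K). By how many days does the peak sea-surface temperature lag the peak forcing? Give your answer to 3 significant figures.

66.4 days

Areal heat capacity C = ρ c_p D = 1030 × 4190 × 55.6 = 2.40×10^8 J/(m²·K).
ω = 2π / 3.15×10^7 s = 1.99×10^-7 s⁻¹.
Phase lag φ = arctan(Cω/λ) = arctan(47.8/21.8) = 1.14 rad.
Time lag = φ / ω = 1.14 / 1.99×10^-7 = 5.74×10^6 s = 66.4 days.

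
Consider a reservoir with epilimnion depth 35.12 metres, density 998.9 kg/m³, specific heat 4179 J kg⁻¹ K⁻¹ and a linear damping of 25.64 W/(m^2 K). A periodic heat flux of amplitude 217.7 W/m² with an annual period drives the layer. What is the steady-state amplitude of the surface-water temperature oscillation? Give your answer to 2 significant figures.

Areal heat capacity C = ρ c_p D = 998.9 × 4179 × 35.12 = 1.47×10^8 J/(m²·K).
Angular frequency ω = 2π / T = 2π / 3.15×10^7 s = 1.99×10^-7 s⁻¹.
√((Cω)² + λ²) = √((29.2)² + 25.64²) = 38.9 W/(m²·K).
Amplitude A = F₀ / √((Cω)²+λ²) = 217.7 / 38.9 = 5.60 K.

5.6 K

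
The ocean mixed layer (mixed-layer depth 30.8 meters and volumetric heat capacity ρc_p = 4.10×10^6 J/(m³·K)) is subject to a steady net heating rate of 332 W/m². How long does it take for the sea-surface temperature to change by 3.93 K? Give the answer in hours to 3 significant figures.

415 hours

Areal heat capacity C = ρc_p × D = 4.10×10^6 × 30.8 = 1.26×10^8 J/(m²·K).
Time required: Δt = C ΔT / F = 1.26×10^8 × 3.93 / 332 = 1.49×10^6 s.
In hours: 1.49×10^6 s / (3600 s/hour) = 415 hours.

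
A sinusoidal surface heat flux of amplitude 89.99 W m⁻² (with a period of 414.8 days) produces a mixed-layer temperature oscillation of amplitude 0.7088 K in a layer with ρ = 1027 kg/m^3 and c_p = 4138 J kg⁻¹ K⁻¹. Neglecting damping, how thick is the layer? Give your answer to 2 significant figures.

ω = 2π / 3.58×10^7 s = 1.75×10^-7 s⁻¹.
Required C = F₀ / (A ω) = 89.99 / (0.7088 × 1.75×10^-7) = 7.24×10^8 J/(m²·K).
D = C / (ρ c_p) = 7.24×10^8 / (1027 × 4138) = 170 m.

170 m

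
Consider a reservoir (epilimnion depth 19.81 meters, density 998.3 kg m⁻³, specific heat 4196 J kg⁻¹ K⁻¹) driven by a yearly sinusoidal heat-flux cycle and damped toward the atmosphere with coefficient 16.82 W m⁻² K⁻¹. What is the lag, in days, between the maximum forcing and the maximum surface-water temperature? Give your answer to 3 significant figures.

45.1 days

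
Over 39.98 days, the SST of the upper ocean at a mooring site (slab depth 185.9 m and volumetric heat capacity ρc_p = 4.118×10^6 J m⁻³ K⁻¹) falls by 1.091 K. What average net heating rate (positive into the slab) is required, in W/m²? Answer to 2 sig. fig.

Areal heat capacity C = ρc_p × D = 4.118×10^6 × 185.9 = 7.66×10^8 J m⁻² K⁻¹.
Required heat per unit area: Q = C ΔT = 7.66×10^8 × -1.091 = -8.35×10^8 J/m².
Flux F = Q / Δt = -8.35×10^8 / 3.45×10^6 s = -242 W/m².

-240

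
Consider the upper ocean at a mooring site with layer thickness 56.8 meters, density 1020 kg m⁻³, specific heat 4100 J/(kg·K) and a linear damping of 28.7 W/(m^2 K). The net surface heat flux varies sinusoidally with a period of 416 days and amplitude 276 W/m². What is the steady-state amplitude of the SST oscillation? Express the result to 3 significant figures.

Areal heat capacity C = ρ c_p D = 1020 × 4100 × 56.8 = 2.38×10^8 J m⁻² K⁻¹.
Angular frequency ω = 2π / T = 2π / 3.59×10^7 s = 1.75×10^-7 s⁻¹.
√((Cω)² + λ²) = √((41.5)² + 28.7²) = 50.5 W/(m²·K).
Amplitude A = F₀ / √((Cω)²+λ²) = 276 / 50.5 = 5.47 K.

5.47 K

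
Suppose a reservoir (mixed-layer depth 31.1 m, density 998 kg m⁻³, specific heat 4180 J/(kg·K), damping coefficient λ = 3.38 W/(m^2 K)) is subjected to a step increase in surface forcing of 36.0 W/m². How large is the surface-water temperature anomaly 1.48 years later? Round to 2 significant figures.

7.5 K

Areal heat capacity C = ρ c_p D = 998 × 4180 × 31.1 = 1.30×10^8 J/(m²·K).
τ = C / λ = 1.30×10^8 / 3.38 = 3.84×10^7 s.
Equilibrium anomaly ΔT_eq = F / λ = 36.0 / 3.38 = 10.7 K.
t = 1.48 years = 4.67×10^7 s, so t/τ = 1.22.
ΔT(t) = ΔT_eq (1 − e^(−t/τ)) = 10.7 × (1 − e^−1.22) = 7.50 K.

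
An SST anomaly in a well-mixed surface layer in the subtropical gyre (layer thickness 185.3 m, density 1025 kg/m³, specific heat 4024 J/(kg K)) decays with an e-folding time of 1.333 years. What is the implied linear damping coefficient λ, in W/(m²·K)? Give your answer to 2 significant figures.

18

Areal heat capacity C = ρ c_p D = 1025 × 4024 × 185.3 = 7.64×10^8 J/(m^2 K).
τ = 1.333 years = 4.21×10^7 s.
λ = C / τ = 7.64×10^8 / 4.21×10^7 = 18.2 W/(m²·K).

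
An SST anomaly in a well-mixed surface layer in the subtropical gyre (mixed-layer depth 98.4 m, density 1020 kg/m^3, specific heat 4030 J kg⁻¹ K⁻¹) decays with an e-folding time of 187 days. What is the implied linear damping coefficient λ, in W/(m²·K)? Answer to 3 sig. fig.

Areal heat capacity C = ρ c_p D = 1020 × 4030 × 98.4 = 4.04×10^8 J/(m^2 K).
τ = 187 days = 1.62×10^7 s.
λ = C / τ = 4.04×10^8 / 1.62×10^7 = 25.0 W/(m²·K).

25.0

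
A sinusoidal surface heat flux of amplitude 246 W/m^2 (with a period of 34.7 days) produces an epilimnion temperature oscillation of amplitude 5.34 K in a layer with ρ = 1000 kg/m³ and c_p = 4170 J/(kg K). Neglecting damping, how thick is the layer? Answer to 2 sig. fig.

5.3 m

ω = 2π / 3.00×10^6 s = 2.10×10^-6 s⁻¹.
Required C = F₀ / (A ω) = 246 / (5.34 × 2.10×10^-6) = 2.20×10^7 J/(m²·K).
D = C / (ρ c_p) = 2.20×10^7 / (1000 × 4170) = 5.27 m.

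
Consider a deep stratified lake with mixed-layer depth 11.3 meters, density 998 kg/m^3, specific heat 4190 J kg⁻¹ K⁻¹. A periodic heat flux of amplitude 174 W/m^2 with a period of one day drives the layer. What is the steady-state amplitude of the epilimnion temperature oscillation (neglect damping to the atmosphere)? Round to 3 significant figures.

0.0506 K

Areal heat capacity C = ρ c_p D = 998 × 4190 × 11.3 = 4.73×10^7 J m⁻² K⁻¹.
Angular frequency ω = 2π / T = 2π / 86400 s = 7.27×10^-5 s⁻¹.
Cω = 4.73×10^7 × 7.27×10^-5 = 3440 W/(m²·K).
Amplitude A = F₀ / (Cω) = 174 / 3440 = 0.0506 K.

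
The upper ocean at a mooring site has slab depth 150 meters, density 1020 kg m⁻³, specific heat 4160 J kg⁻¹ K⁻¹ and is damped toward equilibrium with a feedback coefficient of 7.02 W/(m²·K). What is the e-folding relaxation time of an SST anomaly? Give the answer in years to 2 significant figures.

Areal heat capacity C = ρ c_p D = 1020 × 4160 × 150 = 6.36×10^8 J/(m²·K).
Relaxation time τ = C / λ = 6.36×10^8 / 7.02 = 9.07×10^7 s.
In years: 9.07×10^7 s / (3.156×10^7 s/year) = 2.87 years.

2.9 years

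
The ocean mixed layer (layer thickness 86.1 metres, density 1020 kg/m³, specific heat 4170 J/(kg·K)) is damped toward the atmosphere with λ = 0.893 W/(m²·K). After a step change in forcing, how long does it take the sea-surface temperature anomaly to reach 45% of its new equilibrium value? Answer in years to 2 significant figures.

Areal heat capacity C = ρ c_p D = 1020 × 4170 × 86.1 = 3.66×10^8 J/(m²·K).
τ = C / λ = 3.66×10^8 / 0.893 = 4.10×10^8 s.
Fraction reached: 1 − e^(−t/τ) = 0.45 ⇒ t = −τ ln(1 − 0.45) = τ × 0.598.
t = 2.45×10^8 s = 7.77 years.

7.8 years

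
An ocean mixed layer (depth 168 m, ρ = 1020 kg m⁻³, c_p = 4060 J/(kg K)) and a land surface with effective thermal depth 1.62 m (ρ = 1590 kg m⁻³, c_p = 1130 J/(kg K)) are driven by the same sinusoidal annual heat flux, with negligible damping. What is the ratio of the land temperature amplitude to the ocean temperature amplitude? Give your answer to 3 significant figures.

C_ocean = 1020 × 4060 × 168 = 6.96×10^8 J/(m²·K).
C_land = 1590 × 1130 × 1.62 = 2.91×10^6 J/(m²·K).
Undamped amplitude ∝ 1/C, so A_land/A_ocean = C_ocean/C_land = 239.

239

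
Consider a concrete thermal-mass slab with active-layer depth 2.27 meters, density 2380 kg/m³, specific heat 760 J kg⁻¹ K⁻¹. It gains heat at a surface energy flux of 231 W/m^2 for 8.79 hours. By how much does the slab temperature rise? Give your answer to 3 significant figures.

Areal heat capacity C = ρ c_p D = 2380 × 760 × 2.27 = 4.11×10^6 J/(m^2 K).
Net heat input Q = F Δt = 231 × (8.79 hours × 3600 s/hour) = 7.31×10^6 J/m².
ΔT = Q / C = 7.31×10^6 / 4.11×10^6 = 1.78 K.

1.78 K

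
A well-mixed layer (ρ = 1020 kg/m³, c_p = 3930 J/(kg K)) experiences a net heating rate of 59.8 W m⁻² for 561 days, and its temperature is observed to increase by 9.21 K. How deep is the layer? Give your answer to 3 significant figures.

Heat input Q = F Δt = 59.8 × 4.85×10^7 s = 2.90×10^9 J/m².
Required areal heat capacity C = Q / ΔT = 3.15×10^8 J/(m²·K).
Depth D = C / (ρ c_p) = 3.15×10^8 / (1020 × 3930) = 78.5 m.

78.5 m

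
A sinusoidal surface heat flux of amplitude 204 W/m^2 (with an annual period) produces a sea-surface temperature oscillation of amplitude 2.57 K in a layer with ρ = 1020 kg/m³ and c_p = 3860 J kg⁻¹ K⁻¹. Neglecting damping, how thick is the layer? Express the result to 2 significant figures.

ω = 2π / 3.15×10^7 s = 1.99×10^-7 s⁻¹.
Required C = F₀ / (A ω) = 204 / (2.57 × 1.99×10^-7) = 3.98×10^8 J/(m²·K).
D = C / (ρ c_p) = 3.98×10^8 / (1020 × 3860) = 101 m.

100 m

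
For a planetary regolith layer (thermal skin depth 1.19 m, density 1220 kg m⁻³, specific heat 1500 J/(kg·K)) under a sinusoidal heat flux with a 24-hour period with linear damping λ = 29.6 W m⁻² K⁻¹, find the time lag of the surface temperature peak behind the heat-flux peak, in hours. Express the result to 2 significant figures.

Areal heat capacity C = ρ c_p D = 1220 × 1500 × 1.19 = 2.18×10^6 J/(m²·K).
ω = 2π / 86400 s = 7.27×10^-5 s⁻¹.
Phase lag φ = arctan(Cω/λ) = arctan(158/29.6) = 1.39 rad.
Time lag = φ / ω = 1.39 / 7.27×10^-5 = 19100 s = 5.29 hours.

5.3 hours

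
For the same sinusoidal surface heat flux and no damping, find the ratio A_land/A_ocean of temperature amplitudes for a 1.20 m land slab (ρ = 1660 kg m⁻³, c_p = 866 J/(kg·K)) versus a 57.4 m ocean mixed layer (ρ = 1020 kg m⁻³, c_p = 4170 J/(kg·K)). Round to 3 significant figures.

C_ocean = 1020 × 4170 × 57.4 = 2.44×10^8 J/(m²·K).
C_land = 1660 × 866 × 1.20 = 1.73×10^6 J/(m²·K).
Undamped amplitude ∝ 1/C, so A_land/A_ocean = C_ocean/C_land = 142.

142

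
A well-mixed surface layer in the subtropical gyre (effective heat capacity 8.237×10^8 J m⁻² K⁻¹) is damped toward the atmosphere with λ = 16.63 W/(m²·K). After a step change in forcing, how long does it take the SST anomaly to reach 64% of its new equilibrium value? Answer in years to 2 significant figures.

Areal heat capacity C = 8.237×10^8 J m⁻² K⁻¹ (given).
τ = C / λ = 8.24×10^8 / 16.63 = 4.95×10^7 s.
Fraction reached: 1 − e^(−t/τ) = 0.64 ⇒ t = −τ ln(1 − 0.64) = τ × 1.02.
t = 5.06×10^7 s = 1.60 years.

1.6 years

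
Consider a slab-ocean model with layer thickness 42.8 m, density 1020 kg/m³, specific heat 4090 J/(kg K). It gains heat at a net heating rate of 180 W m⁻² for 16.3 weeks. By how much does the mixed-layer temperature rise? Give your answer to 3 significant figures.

Areal heat capacity C = ρ c_p D = 1020 × 4090 × 42.8 = 1.79×10^8 J m⁻² K⁻¹.
Net heat input Q = F Δt = 180 × (16.3 weeks × 6.048×10^5 s/week) = 1.77×10^9 J/m².
ΔT = Q / C = 1.77×10^9 / 1.79×10^8 = 9.94 K.

9.94 K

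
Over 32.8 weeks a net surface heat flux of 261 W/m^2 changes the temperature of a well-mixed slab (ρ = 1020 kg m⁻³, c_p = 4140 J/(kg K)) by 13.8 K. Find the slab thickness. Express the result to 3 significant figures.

Heat input Q = F Δt = 261 × 1.98×10^7 s = 5.18×10^9 J/m².
Required areal heat capacity C = Q / ΔT = 3.75×10^8 J/(m²·K).
Depth D = C / (ρ c_p) = 3.75×10^8 / (1020 × 4140) = 88.8 m.

88.8 m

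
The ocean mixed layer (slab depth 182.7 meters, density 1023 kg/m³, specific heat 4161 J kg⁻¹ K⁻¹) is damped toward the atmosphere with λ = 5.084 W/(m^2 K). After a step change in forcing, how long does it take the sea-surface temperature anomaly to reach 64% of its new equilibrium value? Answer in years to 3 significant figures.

Areal heat capacity C = ρ c_p D = 1023 × 4161 × 182.7 = 7.78×10^8 J/(m²·K).
τ = C / λ = 7.78×10^8 / 5.084 = 1.53×10^8 s.
Fraction reached: 1 − e^(−t/τ) = 0.64 ⇒ t = −τ ln(1 − 0.64) = τ × 1.02.
t = 1.56×10^8 s = 4.95 years.

4.95 years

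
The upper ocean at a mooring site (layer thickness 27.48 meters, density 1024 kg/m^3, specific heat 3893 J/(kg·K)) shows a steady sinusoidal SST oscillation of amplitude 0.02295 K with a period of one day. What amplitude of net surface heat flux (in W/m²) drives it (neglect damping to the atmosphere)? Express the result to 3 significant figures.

183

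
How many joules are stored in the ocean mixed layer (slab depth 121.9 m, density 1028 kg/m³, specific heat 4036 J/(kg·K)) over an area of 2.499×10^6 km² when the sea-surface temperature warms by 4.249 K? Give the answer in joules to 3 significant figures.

5.37×10^21 J

Areal heat capacity C = ρ c_p D = 1028 × 4036 × 121.9 = 5.06×10^8 J m⁻² K⁻¹.
Heat per unit area: q = C ΔT = 5.06×10^8 × 4.249 = 2.15×10^9 J/m².
Total heat: Q = q × A = 2.15×10^9 × (2.499×10^6 × 10⁶ m²) = 5.37×10^21 J.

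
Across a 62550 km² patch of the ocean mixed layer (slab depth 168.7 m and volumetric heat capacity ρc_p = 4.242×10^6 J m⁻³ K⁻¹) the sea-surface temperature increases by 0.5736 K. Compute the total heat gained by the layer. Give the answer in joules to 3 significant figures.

2.57×10^19 J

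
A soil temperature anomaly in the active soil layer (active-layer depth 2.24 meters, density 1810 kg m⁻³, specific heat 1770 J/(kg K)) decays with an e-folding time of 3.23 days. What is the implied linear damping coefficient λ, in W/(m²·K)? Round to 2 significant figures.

26

Areal heat capacity C = ρ c_p D = 1810 × 1770 × 2.24 = 7.18×10^6 J m⁻² K⁻¹.
τ = 3.23 days = 2.79×10^5 s.
λ = C / τ = 7.18×10^6 / 2.79×10^5 = 25.7 W/(m²·K).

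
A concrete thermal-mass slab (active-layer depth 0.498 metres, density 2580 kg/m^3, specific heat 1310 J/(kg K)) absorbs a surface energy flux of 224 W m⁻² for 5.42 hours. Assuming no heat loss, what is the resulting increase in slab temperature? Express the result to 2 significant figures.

Areal heat capacity C = ρ c_p D = 2580 × 1310 × 0.498 = 1.68×10^6 J/(m²·K).
Net heat input Q = F Δt = 224 × (5.42 hours × 3600 s/hour) = 4.37×10^6 J/m².
ΔT = Q / C = 4.37×10^6 / 1.68×10^6 = 2.60 K.

2.6 K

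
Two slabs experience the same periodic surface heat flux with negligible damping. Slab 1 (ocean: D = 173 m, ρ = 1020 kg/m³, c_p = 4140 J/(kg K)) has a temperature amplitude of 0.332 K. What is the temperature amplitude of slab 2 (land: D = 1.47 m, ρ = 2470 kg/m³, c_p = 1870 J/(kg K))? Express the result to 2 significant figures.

36 K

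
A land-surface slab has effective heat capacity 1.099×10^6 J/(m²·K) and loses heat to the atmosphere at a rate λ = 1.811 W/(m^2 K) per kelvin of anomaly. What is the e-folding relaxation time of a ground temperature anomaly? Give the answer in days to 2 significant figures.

Areal heat capacity C = 1.099×10^6 J/(m²·K) (given).
Relaxation time τ = C / λ = 1.10×10^6 / 1.811 = 6.07×10^5 s.
In days: 6.07×10^5 s / (86400 s/day) = 7.02 days.

7.0 days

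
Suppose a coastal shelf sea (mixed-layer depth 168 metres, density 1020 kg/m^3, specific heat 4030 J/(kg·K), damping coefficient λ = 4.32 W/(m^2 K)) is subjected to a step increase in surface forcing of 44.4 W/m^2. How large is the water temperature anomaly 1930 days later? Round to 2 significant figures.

Areal heat capacity C = ρ c_p D = 1020 × 4030 × 168 = 6.91×10^8 J m⁻² K⁻¹.
τ = C / λ = 6.91×10^8 / 4.32 = 1.60×10^8 s.
Equilibrium anomaly ΔT_eq = F / λ = 44.4 / 4.32 = 10.3 K.
t = 1930 days = 1.67×10^8 s, so t/τ = 1.04.
ΔT(t) = ΔT_eq (1 − e^(−t/τ)) = 10.3 × (1 − e^−1.04) = 6.66 K.

6.7 K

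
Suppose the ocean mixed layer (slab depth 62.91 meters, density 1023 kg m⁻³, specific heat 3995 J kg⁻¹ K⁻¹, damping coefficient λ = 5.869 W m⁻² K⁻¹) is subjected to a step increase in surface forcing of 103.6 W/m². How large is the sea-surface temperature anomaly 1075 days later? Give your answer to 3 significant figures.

Areal heat capacity C = ρ c_p D = 1023 × 3995 × 62.91 = 2.57×10^8 J/(m^2 K).
τ = C / λ = 2.57×10^8 / 5.869 = 4.38×10^7 s.
Equilibrium anomaly ΔT_eq = F / λ = 103.6 / 5.869 = 17.7 K.
t = 1075 days = 9.29×10^7 s, so t/τ = 2.12.
ΔT(t) = ΔT_eq (1 − e^(−t/τ)) = 17.7 × (1 − e^−2.12) = 15.5 K.

15.5 K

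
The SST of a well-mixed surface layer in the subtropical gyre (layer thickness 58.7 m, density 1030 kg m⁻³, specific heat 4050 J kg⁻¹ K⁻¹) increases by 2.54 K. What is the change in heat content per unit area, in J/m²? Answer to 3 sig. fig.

Areal heat capacity C = ρ c_p D = 1030 × 4050 × 58.7 = 2.45×10^8 J/(m^2 K).
ΔQ = C ΔT = 2.45×10^8 × 2.54 = 6.22×10^8 J/m².

6.22×10^8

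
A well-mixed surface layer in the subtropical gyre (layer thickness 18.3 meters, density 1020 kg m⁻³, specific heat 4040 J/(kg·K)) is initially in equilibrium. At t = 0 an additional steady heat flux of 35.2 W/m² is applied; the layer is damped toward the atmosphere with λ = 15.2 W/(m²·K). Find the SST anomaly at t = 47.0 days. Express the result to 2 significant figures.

Areal heat capacity C = ρ c_p D = 1020 × 4040 × 18.3 = 7.54×10^7 J/(m²·K).
τ = C / λ = 7.54×10^7 / 15.2 = 4.96×10^6 s.
Equilibrium anomaly ΔT_eq = F / λ = 35.2 / 15.2 = 2.32 K.
t = 47.0 days = 4.06×10^6 s, so t/τ = 0.819.
ΔT(t) = ΔT_eq (1 − e^(−t/τ)) = 2.32 × (1 − e^−0.819) = 1.29 K.

1.3 K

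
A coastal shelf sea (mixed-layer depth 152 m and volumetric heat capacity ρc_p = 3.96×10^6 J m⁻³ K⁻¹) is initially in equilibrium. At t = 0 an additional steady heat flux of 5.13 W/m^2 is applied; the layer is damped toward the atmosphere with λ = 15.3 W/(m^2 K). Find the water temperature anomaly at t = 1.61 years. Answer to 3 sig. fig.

0.243 K

Areal heat capacity C = ρc_p × D = 3.96×10^6 × 152 = 6.02×10^8 J m⁻² K⁻¹.
τ = C / λ = 6.02×10^8 / 15.3 = 3.93×10^7 s.
Equilibrium anomaly ΔT_eq = F / λ = 5.13 / 15.3 = 0.335 K.
t = 1.61 years = 5.08×10^7 s, so t/τ = 1.29.
ΔT(t) = ΔT_eq (1 − e^(−t/τ)) = 0.335 × (1 − e^−1.29) = 0.243 K.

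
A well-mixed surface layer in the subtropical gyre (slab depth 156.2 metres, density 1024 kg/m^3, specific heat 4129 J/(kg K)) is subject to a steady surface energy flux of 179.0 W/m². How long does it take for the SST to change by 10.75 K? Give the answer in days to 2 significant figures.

460 days

Areal heat capacity C = ρ c_p D = 1024 × 4129 × 156.2 = 6.60×10^8 J/(m^2 K).
Time required: Δt = C ΔT / F = 6.60×10^8 × 10.75 / 179.0 = 3.97×10^7 s.
In days: 3.97×10^7 s / (86400 s/day) = 459 days.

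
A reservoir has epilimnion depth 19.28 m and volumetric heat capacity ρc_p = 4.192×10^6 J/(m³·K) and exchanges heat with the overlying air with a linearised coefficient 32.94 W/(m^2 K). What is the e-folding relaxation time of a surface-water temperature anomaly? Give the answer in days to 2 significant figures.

Areal heat capacity C = ρc_p × D = 4.192×10^6 × 19.28 = 8.08×10^7 J/(m²·K).
Relaxation time τ = C / λ = 8.08×10^7 / 32.94 = 2.45×10^6 s.
In days: 2.45×10^6 s / (86400 s/day) = 28.4 days.

28 days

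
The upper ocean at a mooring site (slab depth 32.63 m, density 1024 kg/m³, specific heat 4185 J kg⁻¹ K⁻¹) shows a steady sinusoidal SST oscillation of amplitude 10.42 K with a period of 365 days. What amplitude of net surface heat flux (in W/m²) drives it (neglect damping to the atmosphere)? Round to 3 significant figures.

Areal heat capacity C = ρ c_p D = 1024 × 4185 × 32.63 = 1.40×10^8 J m⁻² K⁻¹.
ω = 2π / 3.15×10^7 s = 1.99×10^-7 s⁻¹.
Cω = 1.40×10^8 × 1.99×10^-7 = 27.9 W/(m²·K).
F₀ = A × Cω = 10.42 × 27.9 = 290 W/m².

290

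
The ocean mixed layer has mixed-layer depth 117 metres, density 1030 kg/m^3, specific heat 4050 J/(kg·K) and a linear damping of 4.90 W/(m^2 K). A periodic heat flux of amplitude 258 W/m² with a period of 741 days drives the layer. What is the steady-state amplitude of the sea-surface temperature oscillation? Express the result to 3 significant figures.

5.36 K

Areal heat capacity C = ρ c_p D = 1030 × 4050 × 117 = 4.88×10^8 J/(m²·K).
Angular frequency ω = 2π / T = 2π / 6.40×10^7 s = 9.81×10^-8 s⁻¹.
√((Cω)² + λ²) = √((47.9)² + 4.90²) = 48.1 W/(m²·K).
Amplitude A = F₀ / √((Cω)²+λ²) = 258 / 48.1 = 5.36 K.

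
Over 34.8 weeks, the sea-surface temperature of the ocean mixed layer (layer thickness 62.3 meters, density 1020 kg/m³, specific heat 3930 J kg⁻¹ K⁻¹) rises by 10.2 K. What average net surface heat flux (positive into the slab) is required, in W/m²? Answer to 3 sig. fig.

Areal heat capacity C = ρ c_p D = 1020 × 3930 × 62.3 = 2.50×10^8 J/(m²·K).
Required heat per unit area: Q = C ΔT = 2.50×10^8 × 10.2 = 2.55×10^9 J/m².
Flux F = Q / Δt = 2.55×10^9 / 2.10×10^7 s = 121 W/m².

121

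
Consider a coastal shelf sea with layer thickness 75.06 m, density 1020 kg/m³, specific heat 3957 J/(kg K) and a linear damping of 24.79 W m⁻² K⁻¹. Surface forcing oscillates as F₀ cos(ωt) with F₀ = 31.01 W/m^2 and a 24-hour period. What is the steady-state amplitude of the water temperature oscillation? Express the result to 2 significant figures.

Areal heat capacity C = ρ c_p D = 1020 × 3957 × 75.06 = 3.03×10^8 J/(m²·K).
Angular frequency ω = 2π / T = 2π / 86400 s = 7.27×10^-5 s⁻¹.
√((Cω)² + λ²) = √((22000)² + 24.79²) = 22000 W/(m²·K).
Amplitude A = F₀ / √((Cω)²+λ²) = 31.01 / 22000 = 0.00141 K.

0.0014 K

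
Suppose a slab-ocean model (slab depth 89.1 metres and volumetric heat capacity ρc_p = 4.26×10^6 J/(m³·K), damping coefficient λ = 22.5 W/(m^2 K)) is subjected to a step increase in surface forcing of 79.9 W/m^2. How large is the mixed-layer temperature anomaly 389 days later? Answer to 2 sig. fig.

3.1 K

Areal heat capacity C = ρc_p × D = 4.26×10^6 × 89.1 = 3.80×10^8 J/(m^2 K).
τ = C / λ = 3.80×10^8 / 22.5 = 1.69×10^7 s.
Equilibrium anomaly ΔT_eq = F / λ = 79.9 / 22.5 = 3.55 K.
t = 389 days = 3.36×10^7 s, so t/τ = 1.99.
ΔT(t) = ΔT_eq (1 − e^(−t/τ)) = 3.55 × (1 − e^−1.99) = 3.07 K.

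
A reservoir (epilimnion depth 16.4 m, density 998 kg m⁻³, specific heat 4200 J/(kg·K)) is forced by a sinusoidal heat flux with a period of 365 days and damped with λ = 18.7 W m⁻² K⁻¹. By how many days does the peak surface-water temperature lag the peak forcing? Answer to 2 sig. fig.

Areal heat capacity C = ρ c_p D = 998 × 4200 × 16.4 = 6.87×10^7 J/(m^2 K).
ω = 2π / 3.15×10^7 s = 1.99×10^-7 s⁻¹.
Phase lag φ = arctan(Cω/λ) = arctan(13.7/18.7) = 0.632 rad.
Time lag = φ / ω = 0.632 / 1.99×10^-7 = 3.17×10^6 s = 36.7 days.

37 days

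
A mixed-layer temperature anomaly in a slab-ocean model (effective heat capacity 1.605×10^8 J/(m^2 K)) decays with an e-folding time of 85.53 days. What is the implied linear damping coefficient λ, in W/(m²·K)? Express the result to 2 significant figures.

Areal heat capacity C = 1.605×10^8 J/(m^2 K) (given).
τ = 85.53 days = 7.39×10^6 s.
λ = C / τ = 1.60×10^8 / 7.39×10^6 = 21.7 W/(m²·K).

22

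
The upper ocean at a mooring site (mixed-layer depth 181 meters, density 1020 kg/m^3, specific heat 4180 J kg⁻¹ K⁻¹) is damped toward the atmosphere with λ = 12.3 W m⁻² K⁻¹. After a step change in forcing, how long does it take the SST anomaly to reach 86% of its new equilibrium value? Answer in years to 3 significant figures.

Areal heat capacity C = ρ c_p D = 1020 × 4180 × 181 = 7.72×10^8 J m⁻² K⁻¹.
τ = C / λ = 7.72×10^8 / 12.3 = 6.27×10^7 s.
Fraction reached: 1 − e^(−t/τ) = 0.86 ⇒ t = −τ ln(1 − 0.86) = τ × 1.97.
t = 1.23×10^8 s = 3.91 years.

3.91 years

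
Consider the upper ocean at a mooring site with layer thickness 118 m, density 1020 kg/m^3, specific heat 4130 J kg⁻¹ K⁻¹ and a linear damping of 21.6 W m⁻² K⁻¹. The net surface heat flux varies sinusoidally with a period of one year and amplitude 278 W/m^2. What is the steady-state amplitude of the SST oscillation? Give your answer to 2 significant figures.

2.7 K

Areal heat capacity C = ρ c_p D = 1020 × 4130 × 118 = 4.97×10^8 J/(m²·K).
Angular frequency ω = 2π / T = 2π / 3.15×10^7 s = 1.99×10^-7 s⁻¹.
√((Cω)² + λ²) = √((99.0)² + 21.6²) = 101 W/(m²·K).
Amplitude A = F₀ / √((Cω)²+λ²) = 278 / 101 = 2.74 K.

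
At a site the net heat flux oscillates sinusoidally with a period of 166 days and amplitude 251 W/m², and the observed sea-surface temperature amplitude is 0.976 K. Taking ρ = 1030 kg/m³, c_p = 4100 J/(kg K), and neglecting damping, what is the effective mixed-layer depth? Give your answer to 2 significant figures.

ω = 2π / 1.43×10^7 s = 4.38×10^-7 s⁻¹.
Required C = F₀ / (A ω) = 251 / (0.976 × 4.38×10^-7) = 5.87×10^8 J/(m²·K).
D = C / (ρ c_p) = 5.87×10^8 / (1030 × 4100) = 139 m.

140 m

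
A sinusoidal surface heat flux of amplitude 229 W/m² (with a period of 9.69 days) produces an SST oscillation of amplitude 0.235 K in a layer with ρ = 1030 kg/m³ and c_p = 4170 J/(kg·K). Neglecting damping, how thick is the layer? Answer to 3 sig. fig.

30.2 m

ω = 2π / 8.37×10^5 s = 7.50×10^-6 s⁻¹.
Required C = F₀ / (A ω) = 229 / (0.235 × 7.50×10^-6) = 1.30×10^8 J/(m²·K).
D = C / (ρ c_p) = 1.30×10^8 / (1030 × 4170) = 30.2 m.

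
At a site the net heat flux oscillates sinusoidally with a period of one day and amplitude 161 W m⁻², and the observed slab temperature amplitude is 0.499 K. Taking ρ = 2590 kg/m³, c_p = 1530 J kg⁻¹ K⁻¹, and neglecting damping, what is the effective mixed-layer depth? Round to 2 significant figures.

1.1 m

ω = 2π / 86400 s = 7.27×10^-5 s⁻¹.
Required C = F₀ / (A ω) = 161 / (0.499 × 7.27×10^-5) = 4.44×10^6 J/(m²·K).
D = C / (ρ c_p) = 4.44×10^6 / (2590 × 1530) = 1.12 m.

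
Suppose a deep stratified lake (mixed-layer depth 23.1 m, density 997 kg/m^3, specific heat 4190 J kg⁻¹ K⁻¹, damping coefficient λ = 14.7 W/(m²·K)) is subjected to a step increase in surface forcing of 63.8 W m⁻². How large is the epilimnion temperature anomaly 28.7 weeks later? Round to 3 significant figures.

4.03 K

Areal heat capacity C = ρ c_p D = 997 × 4190 × 23.1 = 9.65×10^7 J m⁻² K⁻¹.
τ = C / λ = 9.65×10^7 / 14.7 = 6.56×10^6 s.
Equilibrium anomaly ΔT_eq = F / λ = 63.8 / 14.7 = 4.34 K.
t = 28.7 weeks = 1.74×10^7 s, so t/τ = 2.64.
ΔT(t) = ΔT_eq (1 − e^(−t/τ)) = 4.34 × (1 − e^−2.64) = 4.03 K.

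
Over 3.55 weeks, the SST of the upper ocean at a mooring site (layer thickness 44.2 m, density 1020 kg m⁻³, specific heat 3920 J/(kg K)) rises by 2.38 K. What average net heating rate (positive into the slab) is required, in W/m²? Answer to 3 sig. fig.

Areal heat capacity C = ρ c_p D = 1020 × 3920 × 44.2 = 1.77×10^8 J m⁻² K⁻¹.
Required heat per unit area: Q = C ΔT = 1.77×10^8 × 2.38 = 4.21×10^8 J/m².
Flux F = Q / Δt = 4.21×10^8 / 2.15×10^6 s = 196 W/m².

196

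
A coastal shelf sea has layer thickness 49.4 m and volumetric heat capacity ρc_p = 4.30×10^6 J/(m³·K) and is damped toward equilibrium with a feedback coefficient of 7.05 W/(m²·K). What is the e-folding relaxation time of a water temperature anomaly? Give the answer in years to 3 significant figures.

0.955 years

Areal heat capacity C = ρc_p × D = 4.30×10^6 × 49.4 = 2.12×10^8 J/(m²·K).
Relaxation time τ = C / λ = 2.12×10^8 / 7.05 = 3.01×10^7 s.
In years: 3.01×10^7 s / (3.156×10^7 s/year) = 0.955 years.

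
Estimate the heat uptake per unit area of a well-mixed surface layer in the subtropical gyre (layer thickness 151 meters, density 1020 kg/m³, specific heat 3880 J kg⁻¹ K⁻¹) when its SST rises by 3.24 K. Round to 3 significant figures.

1.94×10^9

Areal heat capacity C = ρ c_p D = 1020 × 3880 × 151 = 5.98×10^8 J/(m^2 K).
ΔQ = C ΔT = 5.98×10^8 × 3.24 = 1.94×10^9 J/m².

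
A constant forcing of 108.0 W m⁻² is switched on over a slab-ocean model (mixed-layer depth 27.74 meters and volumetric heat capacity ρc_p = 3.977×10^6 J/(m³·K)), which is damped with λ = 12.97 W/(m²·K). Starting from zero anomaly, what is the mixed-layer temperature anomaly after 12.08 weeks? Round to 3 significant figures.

Areal heat capacity C = ρc_p × D = 3.977×10^6 × 27.74 = 1.10×10^8 J/(m^2 K).
τ = C / λ = 1.10×10^8 / 12.97 = 8.51×10^6 s.
Equilibrium anomaly ΔT_eq = F / λ = 108.0 / 12.97 = 8.33 K.
t = 12.08 weeks = 7.31×10^6 s, so t/τ = 0.859.
ΔT(t) = ΔT_eq (1 − e^(−t/τ)) = 8.33 × (1 − e^−0.859) = 4.80 K.

4.80 K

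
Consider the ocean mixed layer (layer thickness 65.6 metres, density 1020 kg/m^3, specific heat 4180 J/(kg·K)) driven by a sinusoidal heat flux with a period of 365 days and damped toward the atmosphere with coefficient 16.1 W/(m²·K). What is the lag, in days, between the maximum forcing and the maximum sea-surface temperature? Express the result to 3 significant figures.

74.9 days

Areal heat capacity C = ρ c_p D = 1020 × 4180 × 65.6 = 2.80×10^8 J m⁻² K⁻¹.
ω = 2π / 3.15×10^7 s = 1.99×10^-7 s⁻¹.
Phase lag φ = arctan(Cω/λ) = arctan(55.7/16.1) = 1.29 rad.
Time lag = φ / ω = 1.29 / 1.99×10^-7 = 6.47×10^6 s = 74.9 days.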